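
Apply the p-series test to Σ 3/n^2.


p-series test: Σ c/n^p converges if p > 1, diverges if p ≤ 1 (constant c > 0 doesn't affect convergence).
p = 2
2 > 1 → CONVERGES

Converges (p = 2 > 1)


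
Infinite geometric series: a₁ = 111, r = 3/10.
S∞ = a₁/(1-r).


S∞ = a₁/(1-r) = 111/(1 - 3/10)
= 111/(7/10)
= 1110/7

S∞ = 1110/7


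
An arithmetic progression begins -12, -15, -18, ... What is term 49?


aₙ = a₁ + (n-1)d
= -12 + (49-1)×-3
= -12 - 144
= -156

a_49 = -156


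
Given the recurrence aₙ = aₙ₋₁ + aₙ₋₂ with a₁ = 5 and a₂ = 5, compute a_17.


Computing iteratively: 5, 5, 10, 15, 25, 40, 65, 105, 170, 275, 445, 720, ...
a_17 = 7985

a_17 = 7985


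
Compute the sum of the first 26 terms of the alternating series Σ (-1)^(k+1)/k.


S = 1 - 1/2 + 1/3 - 1/4 + 1/5 - 1/6 + 1/7 - 1/8 ± ...
= 0.6743
(Full series converges to +ln(2) ≈ +0.6931)

S_26 = 0.6743


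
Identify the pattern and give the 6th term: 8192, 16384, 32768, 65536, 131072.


Pattern: powers of 2: 2ⁿ
Terms: 8192, 16384, 32768, 65536, 131072
Next term = 262144

Next term = 262144


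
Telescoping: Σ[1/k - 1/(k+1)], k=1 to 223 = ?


Telescoping: adjacent terms cancel.
= 1/1 - 1/224
= 1 - 1/224 = 223/224

Sum = 223/224


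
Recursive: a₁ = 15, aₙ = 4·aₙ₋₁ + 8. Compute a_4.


Computing step by step:
a_1 = 15
a_2 = 68
a_3 = 280
a_4 = 1128


a_4 = 1128


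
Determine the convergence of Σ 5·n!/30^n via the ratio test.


aₙ = 5·n!/30^n
a_{n+1}/aₙ = (n+1)!/30^(n+1) × 30^n/n!  (constant 5 cancels)
= (n+1)/30
L = lim(n→∞) (n+1)/30 = ∞
L > 1 → series DIVERGES

Diverges (ratio test: L = ∞ > 1)


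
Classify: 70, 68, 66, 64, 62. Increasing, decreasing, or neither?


Differences: -2, -2, -2, -2
All differences < 0 → strictly DECREASING

Monotonically decreasing


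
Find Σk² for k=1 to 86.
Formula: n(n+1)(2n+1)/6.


n = 86
n(n+1)(2n+1)/6 = 86×87×173/6
= 1294386/6 = 215731

Σk² = 215731


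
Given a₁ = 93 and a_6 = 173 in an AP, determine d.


d = (aₙ - a₁)/(n-1)
= (173 - 93)/(6-1)
= 80/5 = 16

d = 16


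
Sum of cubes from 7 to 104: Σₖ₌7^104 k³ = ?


Σₖ₌7^104 k³ = [104·105/2]² − [6·7/2]²
= 29811600 − 441 = 29811159

Σk³ = 29811159


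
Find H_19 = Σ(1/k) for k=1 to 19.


H_19 = 1/1 + 1/2 + 1/3 + ... + 1/19
= 275295799/77597520
≈ 3.5477

H_19 = 275295799/77597520 ≈ 3.5477


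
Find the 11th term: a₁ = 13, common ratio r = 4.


aₙ = a₁·r^(n-1)
= 13×4^10
= 13×1048576
= 13631488

a_11 = 13631488


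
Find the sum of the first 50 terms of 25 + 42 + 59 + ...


aₙ = 25 + (50-1)×17 = 858
Sₙ = n(a₁+aₙ)/2 = 50×(25+858)/2
= 50×883/2 = 22075

S_50 = 22075


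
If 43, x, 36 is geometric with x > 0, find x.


GM = √(43×36) = √1548 = 39.3446

GM = 39.3446


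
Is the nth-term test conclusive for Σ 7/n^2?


lim(n→∞) 7/n^2 = 0
lim aₙ = 0 → nth-term test is INCONCLUSIVE
(Need other tests; this is actually a convergent p-series with p=2 > 1)

Inconclusive (lim aₙ = 0; need another test)


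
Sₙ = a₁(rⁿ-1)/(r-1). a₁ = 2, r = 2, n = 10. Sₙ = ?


Sₙ = 2×(2^10 - 1)/(2 - 1)
= 2×(1024 - 1)/1
= 2×1023/1
= 2046

S_10 = 2046


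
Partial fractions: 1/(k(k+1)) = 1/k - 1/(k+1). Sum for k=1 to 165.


1/(k(k+1)) = 1/k - 1/(k+1) (partial fractions)
Telescoping: Σ = 1 - 1/166 = 165/166

Sum = 165/166


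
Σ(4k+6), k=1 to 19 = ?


Σ(4k+6) = 4·Σk + 6·n
= 4·190 + 6·19
= 760 + 114 = 874

Σ = 874


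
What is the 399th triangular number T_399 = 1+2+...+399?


n(n+1)/2 = 399×400/2 = 159600/2 = 79800

Σk = 79800


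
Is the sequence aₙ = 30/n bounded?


a₁ = 30, a₂ = 30/2, a₃ = 30/3, ...
0 < aₙ ≤ 30 for all n ≥ 1
Lower bound: 0, Upper bound: 30
The sequence IS bounded

Bounded (0 < aₙ ≤ 30)


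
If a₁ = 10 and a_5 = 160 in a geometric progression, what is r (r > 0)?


r^(n-1) = aₙ/a₁
r^4 = 160/10 = 16
r = 16^(1/4)
= ±2; taking r > 0 gives r = 2

r = 2


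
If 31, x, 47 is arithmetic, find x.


AM = (31 + 47)/2 = 78/2 = 39

AM = 39


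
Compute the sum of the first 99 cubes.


n(n+1)/2 = 99×100/2 = 4950
Σk³ = 4950² = 24502500

Σk³ = 24502500


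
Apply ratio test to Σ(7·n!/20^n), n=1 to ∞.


aₙ = 7·n!/20^n
a_{n+1}/aₙ = (n+1)!/20^(n+1) × 20^n/n!  (constant 7 cancels)
= (n+1)/20
L = lim(n→∞) (n+1)/20 = ∞
L > 1 → series DIVERGES

Diverges (ratio test: L = ∞ > 1)


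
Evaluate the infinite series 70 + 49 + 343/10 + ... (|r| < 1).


S∞ = a₁/(1-r) = 70/(1 - 7/10)
= 70/(3/10)
= 700/3

S∞ = 700/3


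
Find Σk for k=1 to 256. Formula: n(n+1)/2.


n(n+1)/2 = 256×257/2 = 65792/2 = 32896

Σk = 32896


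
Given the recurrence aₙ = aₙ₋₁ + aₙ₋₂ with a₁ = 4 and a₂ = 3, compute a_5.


Computing iteratively: 4, 3, 7, 10, 17
a_5 = 17

a_5 = 17


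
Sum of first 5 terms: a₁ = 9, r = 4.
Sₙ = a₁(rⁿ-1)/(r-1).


Sₙ = 9×(4^5 - 1)/(4 - 1)
= 9×(1024 - 1)/3
= 9×1023/3
= 3069

S_5 = 3069


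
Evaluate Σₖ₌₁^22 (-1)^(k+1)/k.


S = 1 - 1/2 + 1/3 - 1/4 + 1/5 - 1/6 + 1/7 - 1/8 ± ...
= 0.6709
(Full series converges to +ln(2) ≈ +0.6931)

S_22 = 0.6709


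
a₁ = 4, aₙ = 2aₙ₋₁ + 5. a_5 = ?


Computing step by step:
a_1 = 4
a_2 = 13
a_3 = 31
a_4 = 67
a_5 = 139


a_5 = 139


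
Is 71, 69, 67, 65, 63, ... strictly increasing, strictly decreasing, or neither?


Differences: -2, -2, -2, -2
All differences < 0 → strictly DECREASING

Monotonically decreasing


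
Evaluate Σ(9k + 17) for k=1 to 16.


Σ(9k+17) = 9·Σk + 17·n
= 9·136 + 17·16
= 1224 + 272 = 1496

Σ = 1496


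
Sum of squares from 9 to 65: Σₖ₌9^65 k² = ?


Σₖ₌9^65 k² = Σₖ₌₁^65 k² − Σₖ₌₁^8 k²
= 65·66·131/6 − 8·9·17/6
= 93665 − 204 = 93461

Σk² = 93461


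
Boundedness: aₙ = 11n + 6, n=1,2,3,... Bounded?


aₙ = 11n + 6 → as n→∞, aₙ→∞
No finite upper bound exists
The sequence is UNBOUNDED

Unbounded (aₙ → ∞ as n → ∞)


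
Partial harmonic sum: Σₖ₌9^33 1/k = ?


Σₖ₌9^33 1/k = 1/9 + 1/10 + 1/11 + ... + 1/33
= 17997160288729/13127595717600
≈ 1.3709

Sum = 17997160288729/13127595717600 ≈ 1.3709


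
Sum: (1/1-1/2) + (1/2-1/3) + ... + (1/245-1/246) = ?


Telescoping: adjacent terms cancel.
= 1/1 - 1/246
= 1 - 1/246 = 245/246

Sum = 245/246


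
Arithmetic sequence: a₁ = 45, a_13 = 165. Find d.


d = (aₙ - a₁)/(n-1)
= (165 - 45)/(13-1)
= 120/12 = 10

d = 10


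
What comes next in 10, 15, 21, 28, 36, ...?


Pattern: triangular numbers: n(n+1)/2
Terms: 10, 15, 21, 28, 36
Next term = 45

Next term = 45


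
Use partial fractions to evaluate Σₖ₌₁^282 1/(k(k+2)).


1/(k(k+2)) = (1/2)·(1/k - 1/(k+2)) (partial fractions)
Telescoping: Σ = (1/2)·(1 + 1/2 - 1/283 - 1/284) = 119991/160744

Sum = 119991/160744


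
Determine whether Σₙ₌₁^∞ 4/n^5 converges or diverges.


p-series test: Σ c/n^p converges if p > 1, diverges if p ≤ 1 (constant c > 0 doesn't affect convergence).
p = 5
5 > 1 → CONVERGES

Converges (p = 5 > 1)


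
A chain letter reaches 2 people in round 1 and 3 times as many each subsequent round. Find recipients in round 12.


aₙ = a₁·r^(n-1)
= 2×3^11
= 2×177147
= 354294

a_12 = 354294


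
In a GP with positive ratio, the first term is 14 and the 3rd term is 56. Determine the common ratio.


r^(n-1) = aₙ/a₁
r^2 = 56/14 = 4
r = 4^(1/2)
= ±2; taking r > 0 gives r = 2

r = 2


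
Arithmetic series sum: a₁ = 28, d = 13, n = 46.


aₙ = 28 + (46-1)×13 = 613
Sₙ = n(a₁+aₙ)/2 = 46×(28+613)/2
= 46×641/2 = 14743

S_46 = 14743


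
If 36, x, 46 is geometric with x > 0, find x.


GM = √(36×46) = √1656 = 40.694

GM = 40.694


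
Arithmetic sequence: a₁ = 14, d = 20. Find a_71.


aₙ = a₁ + (n-1)d
= 14 + (71-1)×20
= 14 + 1400
= 1414

a_71 = 1414


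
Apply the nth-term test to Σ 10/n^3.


lim(n→∞) 10/n^3 = 0
lim aₙ = 0 → nth-term test is INCONCLUSIVE
(Need other tests; this is actually a convergent p-series with p=3 > 1)

Inconclusive (lim aₙ = 0; need another test)


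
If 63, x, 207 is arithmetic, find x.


AM = (63 + 207)/2 = 270/2 = 135

AM = 135


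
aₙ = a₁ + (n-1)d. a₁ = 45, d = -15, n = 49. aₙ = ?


aₙ = a₁ + (n-1)d
= 45 + (49-1)×-15
= 45 - 720
= -675

a_49 = -675


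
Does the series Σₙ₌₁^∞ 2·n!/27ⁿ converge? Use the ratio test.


aₙ = 2·n!/27^n
a_{n+1}/aₙ = (n+1)!/27^(n+1) × 27^n/n!  (constant 2 cancels)
= (n+1)/27
L = lim(n→∞) (n+1)/27 = ∞
L > 1 → series DIVERGES

Diverges (ratio test: L = ∞ > 1)


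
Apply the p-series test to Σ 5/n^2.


p-series test: Σ c/n^p converges if p > 1, diverges if p ≤ 1 (constant c > 0 doesn't affect convergence).
p = 2
2 > 1 → CONVERGES

Converges (p = 2 > 1)


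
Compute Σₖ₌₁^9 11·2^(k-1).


Sₙ = 11×(2^9 - 1)/(2 - 1)
= 11×(512 - 1)/1
= 11×511/1
= 5621

S_9 = 5621


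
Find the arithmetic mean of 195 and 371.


AM = (195 + 371)/2 = 566/2 = 283

AM = 283


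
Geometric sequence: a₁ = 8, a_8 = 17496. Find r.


r^(n-1) = aₙ/a₁
r^7 = 17496/8 = 2187
r = 2187^(1/7)
= 3

r = 3


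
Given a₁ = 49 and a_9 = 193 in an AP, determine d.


d = (aₙ - a₁)/(n-1)
= (193 - 49)/(9-1)
= 144/8 = 18

d = 18


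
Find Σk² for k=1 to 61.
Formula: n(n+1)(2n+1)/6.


n = 61
n(n+1)(2n+1)/6 = 61×62×123/6
= 465186/6 = 77531

Σk² = 77531


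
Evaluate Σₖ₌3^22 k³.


Σₖ₌3^22 k³ = [22·23/2]² − [2·3/2]²
= 64009 − 9 = 64000

Σk³ = 64000


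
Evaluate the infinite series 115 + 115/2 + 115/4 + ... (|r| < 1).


S∞ = a₁/(1-r) = 115/(1 - 1/2)
= 115/(1/2)
= 230

S∞ = 230


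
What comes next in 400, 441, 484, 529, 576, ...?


Pattern: perfect squares: n²
Terms: 400, 441, 484, 529, 576
Next term = 625

Next term = 625


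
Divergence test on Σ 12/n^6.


lim(n→∞) 12/n^6 = 0
lim aₙ = 0 → nth-term test is INCONCLUSIVE
(Need other tests; this is actually a convergent p-series with p=6 > 1)

Inconclusive (lim aₙ = 0; need another test)


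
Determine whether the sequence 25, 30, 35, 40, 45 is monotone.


Differences: 5, 5, 5, 5
All differences > 0 → strictly INCREASING

Monotonically increasing


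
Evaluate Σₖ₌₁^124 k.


n(n+1)/2 = 124×125/2 = 15500/2 = 7750

Σk = 7750


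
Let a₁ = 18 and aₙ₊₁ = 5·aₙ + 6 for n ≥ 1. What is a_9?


Computing step by step:
a_1 = 18
a_2 = 96
a_3 = 486
a_4 = 2436
a_5 = 12186
a_6 = 60936
a_7 = 304686
a_8 = 1523436
a_9 = 7617186


a_9 = 7617186


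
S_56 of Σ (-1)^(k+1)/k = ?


S = 1 - 1/2 + 1/3 - 1/4 + 1/5 - 1/6 + 1/7 - 1/8 ± ...
= 0.6843
(Full series converges to +ln(2) ≈ +0.6931)

S_56 = 0.6843


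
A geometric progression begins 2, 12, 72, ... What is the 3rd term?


aₙ = a₁·r^(n-1)
= 2×6^2
= 2×36
= 72

a_3 = 72


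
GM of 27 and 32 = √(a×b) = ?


GM = √(27×32) = √864 = 29.3939

GM = 29.3939


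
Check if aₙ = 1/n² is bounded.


a₁ = 1, a₂ = 1/4, a₃ = 1/9, ...
0 < aₙ ≤ 1 for all n ≥ 1
The sequence IS bounded

Bounded (0 < aₙ ≤ 1)


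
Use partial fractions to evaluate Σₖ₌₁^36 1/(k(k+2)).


1/(k(k+2)) = (1/2)·(1/k - 1/(k+2)) (partial fractions)
Telescoping: Σ = (1/2)·(1 + 1/2 - 1/37 - 1/38) = 1017/1406

Sum = 1017/1406


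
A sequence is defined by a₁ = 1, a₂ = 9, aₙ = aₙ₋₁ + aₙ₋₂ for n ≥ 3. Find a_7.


Computing iteratively: 1, 9, 10, 19, 29, 48, 77
a_7 = 77

a_7 = 77


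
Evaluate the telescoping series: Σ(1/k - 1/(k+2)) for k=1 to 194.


Telescoping with gap 2: two head and two tail terms survive.
= (1 + 1/2) - (1/195 + 1/196)
= 3/2 - 1/195 - 1/196 = 56939/38220

Sum = 56939/38220


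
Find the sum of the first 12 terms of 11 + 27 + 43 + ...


aₙ = 11 + (12-1)×16 = 187
Sₙ = n(a₁+aₙ)/2 = 12×(11+187)/2
= 12×198/2 = 1188

S_12 = 1188


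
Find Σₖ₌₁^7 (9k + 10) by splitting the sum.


Σ(9k+10) = 9·Σk + 10·n
= 9·28 + 10·7
= 252 + 70 = 322

Σ = 322


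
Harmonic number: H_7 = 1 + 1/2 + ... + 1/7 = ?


H_7 = 1/1 + 1/2 + 1/3 + 1/4 + 1/5 + 1/6 + 1/7
= 363/140
≈ 2.5929

H_7 = 363/140 ≈ 2.5929


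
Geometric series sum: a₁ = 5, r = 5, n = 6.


Sₙ = 5×(5^6 - 1)/(5 - 1)
= 5×(15625 - 1)/4
= 5×15624/4
= 19530

S_6 = 19530


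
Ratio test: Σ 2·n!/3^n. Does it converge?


aₙ = 2·n!/3^n
a_{n+1}/aₙ = (n+1)!/3^(n+1) × 3^n/n!  (constant 2 cancels)
= (n+1)/3
L = lim(n→∞) (n+1)/3 = ∞
L > 1 → series DIVERGES

Diverges (ratio test: L = ∞ > 1)


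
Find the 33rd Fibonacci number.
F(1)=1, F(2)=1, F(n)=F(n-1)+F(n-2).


Fibonacci sequence: 1, 1, 2, 3, 5, 8, 13, 21, 34, 55, 89, ...
F(33) = 3524578

F(33) = 3524578


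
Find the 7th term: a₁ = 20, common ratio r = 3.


aₙ = a₁·r^(n-1)
= 20×3^6
= 20×729
= 14580

a_7 = 14580


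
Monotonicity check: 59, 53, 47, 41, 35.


Differences: -6, -6, -6, -6
All differences < 0 → strictly DECREASING

Monotonically decreasing


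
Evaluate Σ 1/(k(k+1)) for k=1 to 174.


1/(k(k+1)) = 1/k - 1/(k+1) (partial fractions)
Telescoping: Σ = 1 - 1/175 = 174/175

Sum = 174/175


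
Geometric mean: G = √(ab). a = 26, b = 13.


GM = √(26×13) = √338 = 18.3848

GM = 18.3848


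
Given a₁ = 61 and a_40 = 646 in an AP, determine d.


d = (aₙ - a₁)/(n-1)
= (646 - 61)/(40-1)
= 585/39 = 15

d = 15


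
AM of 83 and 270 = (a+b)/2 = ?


AM = (83 + 270)/2 = 353/2 = 176.5

AM = 176.5


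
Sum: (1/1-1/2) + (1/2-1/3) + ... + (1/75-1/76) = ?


Telescoping: adjacent terms cancel.
= 1/1 - 1/76
= 1 - 1/76 = 75/76

Sum = 75/76


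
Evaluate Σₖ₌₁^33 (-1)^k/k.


S = -1 + 1/2 - 1/3 + 1/4 - 1/5 + 1/6 - 1/7 + 1/8 ± ...
= -0.7081
(Full series converges to -ln(2) ≈ -0.6931)

S_33 = -0.7081


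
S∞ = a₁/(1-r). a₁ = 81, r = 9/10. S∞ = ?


S∞ = a₁/(1-r) = 81/(1 - 9/10)
= 81/(1/10)
= 810

S∞ = 810


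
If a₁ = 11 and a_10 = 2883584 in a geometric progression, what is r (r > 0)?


r^(n-1) = aₙ/a₁
r^9 = 2883584/11 = 262144
r = 262144^(1/9)
= 4

r = 4


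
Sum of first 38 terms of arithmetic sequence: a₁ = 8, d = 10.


aₙ = 8 + (38-1)×10 = 378
Sₙ = n(a₁+aₙ)/2 = 38×(8+378)/2
= 38×386/2 = 7334

S_38 = 7334


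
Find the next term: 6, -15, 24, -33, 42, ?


Pattern: alternating sign, magnitude arithmetic (d=9)
Terms: 6, -15, 24, -33, 42
Next term = -51

Next term = -51


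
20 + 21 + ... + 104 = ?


Σₖ₌20^104 k = Σₖ₌₁^104 k − Σₖ₌₁^19 k
= 104·105/2 − 19·20/2
= 5460 − 190 = 5270

Σk = 5270


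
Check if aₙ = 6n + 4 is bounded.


aₙ = 6n + 4 → as n→∞, aₙ→∞
No finite upper bound exists
The sequence is UNBOUNDED

Unbounded (aₙ → ∞ as n → ∞)


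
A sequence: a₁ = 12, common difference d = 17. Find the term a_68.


aₙ = a₁ + (n-1)d
= 12 + (68-1)×17
= 12 + 1139
= 1151

a_68 = 1151


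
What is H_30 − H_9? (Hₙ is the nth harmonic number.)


Σₖ₌10^30 1/k = 1/10 + 1/11 + 1/12 + ... + 1/30
= 2715762396337/2329089562800
≈ 1.166

Sum = 2715762396337/2329089562800 ≈ 1.166


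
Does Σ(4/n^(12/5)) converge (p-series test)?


p-series test: Σ c/n^p converges if p > 1, diverges if p ≤ 1 (constant c > 0 doesn't affect convergence).
p = 12/5
12/5 > 1 → CONVERGES

Converges (p = 12/5 > 1)


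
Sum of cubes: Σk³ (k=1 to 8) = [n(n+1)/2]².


n(n+1)/2 = 8×9/2 = 36
Σk³ = 36² = 1296

Σk³ = 1296


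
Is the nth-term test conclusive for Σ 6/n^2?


lim(n→∞) 6/n^2 = 0
lim aₙ = 0 → nth-term test is INCONCLUSIVE
(Need other tests; this is actually a convergent p-series with p=2 > 1)

Inconclusive (lim aₙ = 0; need another test)


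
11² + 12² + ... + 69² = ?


Σₖ₌11^69 k² = Σₖ₌₁^69 k² − Σₖ₌₁^10 k²
= 69·70·139/6 − 10·11·21/6
= 111895 − 385 = 111510

Σk² = 111510


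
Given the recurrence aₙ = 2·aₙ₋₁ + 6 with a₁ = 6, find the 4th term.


Computing step by step:
a_1 = 6
a_2 = 18
a_3 = 42
a_4 = 90


a_4 = 90


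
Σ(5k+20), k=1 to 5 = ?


Σ(5k+20) = 5·Σk + 20·n
= 5·15 + 20·5
= 75 + 100 = 175

Σ = 175


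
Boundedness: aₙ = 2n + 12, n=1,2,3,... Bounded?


aₙ = 2n + 12 → as n→∞, aₙ→∞
No finite upper bound exists
The sequence is UNBOUNDED

Unbounded (aₙ → ∞ as n → ∞)


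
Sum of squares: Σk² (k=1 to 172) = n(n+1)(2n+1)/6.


n = 172
n(n+1)(2n+1)/6 = 172×173×345/6
= 10265820/6 = 1710970

Σk² = 1710970


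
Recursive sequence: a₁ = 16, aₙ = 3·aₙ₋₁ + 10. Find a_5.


Computing step by step:
a_1 = 16
a_2 = 58
a_3 = 184
a_4 = 562
a_5 = 1696


a_5 = 1696


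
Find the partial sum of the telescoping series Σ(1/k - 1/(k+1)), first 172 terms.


Telescoping: adjacent terms cancel.
= 1/1 - 1/173
= 1 - 1/173 = 172/173

Sum = 172/173


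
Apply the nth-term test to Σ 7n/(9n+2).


lim(n→∞) 7n/(9n+2) = 7/9 = 7/9  (divide numerator and denominator by n)
lim aₙ = 7/9 ≠ 0 → series DIVERGES

Diverges (lim aₙ = 7/9 ≠ 0)


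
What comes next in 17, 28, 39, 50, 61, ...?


Pattern: arithmetic (d=11)
Terms: 17, 28, 39, 50, 61
Next term = 72

Next term = 72


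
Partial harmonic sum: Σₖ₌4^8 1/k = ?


Σₖ₌4^8 1/k = 1/4 + 1/5 + 1/6 + 1/7 + 1/8
= 743/840
≈ 0.8845

Sum = 743/840 ≈ 0.8845


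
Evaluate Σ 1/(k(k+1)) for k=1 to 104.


1/(k(k+1)) = 1/k - 1/(k+1) (partial fractions)
Telescoping: Σ = 1 - 1/105 = 104/105

Sum = 104/105


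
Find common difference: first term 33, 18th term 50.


d = (aₙ - a₁)/(n-1)
= (50 - 33)/(18-1)
= 17/17 = 1

d = 1


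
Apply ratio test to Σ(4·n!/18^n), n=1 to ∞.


aₙ = 4·n!/18^n
a_{n+1}/aₙ = (n+1)!/18^(n+1) × 18^n/n!  (constant 4 cancels)
= (n+1)/18
L = lim(n→∞) (n+1)/18 = ∞
L > 1 → series DIVERGES

Diverges (ratio test: L = ∞ > 1)


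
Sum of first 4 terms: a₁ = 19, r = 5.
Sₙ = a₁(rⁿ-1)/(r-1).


Sₙ = 19×(5^4 - 1)/(5 - 1)
= 19×(625 - 1)/4
= 19×624/4
= 2964

S_4 = 2964


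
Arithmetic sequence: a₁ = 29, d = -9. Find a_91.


aₙ = a₁ + (n-1)d
= 29 + (91-1)×-9
= 29 - 810
= -781

a_91 = -781


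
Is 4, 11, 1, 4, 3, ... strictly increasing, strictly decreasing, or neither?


Differences: 7, -10, 3, -1
Difference at position 1 is +7 (> 0) but position 2 is -10 (< 0) — sequence both rises and falls
→ NOT monotonic

Not monotonic


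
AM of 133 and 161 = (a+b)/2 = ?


AM = (133 + 161)/2 = 294/2 = 147

AM = 147


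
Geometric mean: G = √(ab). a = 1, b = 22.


GM = √(1×22) = √22 = 4.6904

GM = 4.6904


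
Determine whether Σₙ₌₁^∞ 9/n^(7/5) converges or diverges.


p-series test: Σ c/n^p converges if p > 1, diverges if p ≤ 1 (constant c > 0 doesn't affect convergence).
p = 7/5
7/5 > 1 → CONVERGES

Converges (p = 7/5 > 1)


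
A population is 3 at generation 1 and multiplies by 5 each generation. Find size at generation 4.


aₙ = a₁·r^(n-1)
= 3×5^3
= 3×125
= 375

a_4 = 375


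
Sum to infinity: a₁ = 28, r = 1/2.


S∞ = a₁/(1-r) = 28/(1 - 1/2)
= 28/(1/2)
= 56

S∞ = 56


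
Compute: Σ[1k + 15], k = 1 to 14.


Σ(1k+15) = 1·Σk + 15·n
= 1·105 + 15·14
= 105 + 210 = 315

Σ = 315


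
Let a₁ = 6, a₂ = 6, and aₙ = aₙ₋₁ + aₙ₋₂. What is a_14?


Computing iteratively: 6, 6, 12, 18, 30, 48, 78, 126, 204, 330, 534, 864, ...
a_14 = 2262

a_14 = 2262


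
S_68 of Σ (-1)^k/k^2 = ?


S = -1 + 1/4 - 1/9 + 1/16 - 1/25 + 1/36 - 1/49 + 1/64 ± ...
= -0.8224
(Full series converges to -π²/12 ≈ -0.8225)

S_68 = -0.8224


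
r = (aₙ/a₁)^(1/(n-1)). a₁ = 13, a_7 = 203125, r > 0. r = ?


r^(n-1) = aₙ/a₁
r^6 = 203125/13 = 15625
r = 15625^(1/6)
= ±5; taking r > 0 gives r = 5

r = 5


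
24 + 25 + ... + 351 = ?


Σₖ₌24^351 k = Σₖ₌₁^351 k − Σₖ₌₁^23 k
= 351·352/2 − 23·24/2
= 61776 − 276 = 61500

Σk = 61500


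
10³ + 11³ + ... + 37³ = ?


Σₖ₌10^37 k³ = [37·38/2]² − [9·10/2]²
= 494209 − 2025 = 492184

Σk³ = 492184


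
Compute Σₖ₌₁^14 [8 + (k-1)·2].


aₙ = 8 + (14-1)×2 = 34
Sₙ = n(a₁+aₙ)/2 = 14×(8+34)/2
= 14×42/2 = 294

S_14 = 294


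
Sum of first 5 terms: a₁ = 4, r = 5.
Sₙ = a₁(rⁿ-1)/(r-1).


Sₙ = 4×(5^5 - 1)/(5 - 1)
= 4×(3125 - 1)/4
= 4×3124/4
= 3124

S_5 = 3124


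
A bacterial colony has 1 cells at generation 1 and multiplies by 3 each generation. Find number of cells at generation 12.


aₙ = a₁·r^(n-1)
= 1×3^11
= 1×177147
= 177147

a_12 = 177147


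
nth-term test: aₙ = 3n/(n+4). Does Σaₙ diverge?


lim(n→∞) 3n/(n+4) = 3/1 = 3  (divide numerator and denominator by n)
lim aₙ = 3 ≠ 0 → series DIVERGES

Diverges (lim aₙ = 3 ≠ 0)


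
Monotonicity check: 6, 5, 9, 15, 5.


Differences: -1, 4, 6, -10
Difference at position 2 is +4 (> 0) but position 1 is -1 (< 0) — sequence both rises and falls
→ NOT monotonic

Not monotonic


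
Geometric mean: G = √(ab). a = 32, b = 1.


GM = √(32×1) = √32 = 5.6569

GM = 5.6569


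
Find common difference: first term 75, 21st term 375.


d = (aₙ - a₁)/(n-1)
= (375 - 75)/(21-1)
= 300/20 = 15

d = 15


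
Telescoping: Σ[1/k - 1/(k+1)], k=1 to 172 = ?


Telescoping: adjacent terms cancel.
= 1/1 - 1/173
= 1 - 1/173 = 172/173

Sum = 172/173


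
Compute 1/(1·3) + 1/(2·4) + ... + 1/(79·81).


1/(k(k+2)) = (1/2)·(1/k - 1/(k+2)) (partial fractions)
Telescoping: Σ = (1/2)·(1 + 1/2 - 1/80 - 1/81) = 9559/12960

Sum = 9559/12960


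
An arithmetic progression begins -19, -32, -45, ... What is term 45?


aₙ = a₁ + (n-1)d
= -19 + (45-1)×-13
= -19 - 572
= -591

a_45 = -591


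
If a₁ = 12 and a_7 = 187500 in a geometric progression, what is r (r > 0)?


r^(n-1) = aₙ/a₁
r^6 = 187500/12 = 15625
r = 15625^(1/6)
= ±5; taking r > 0 gives r = 5

r = 5


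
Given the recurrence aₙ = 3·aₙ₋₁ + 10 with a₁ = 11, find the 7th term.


Computing step by step:
a_1 = 11
a_2 = 43
a_3 = 139
a_4 = 427
a_5 = 1291
a_6 = 3883
a_7 = 11659


a_7 = 11659


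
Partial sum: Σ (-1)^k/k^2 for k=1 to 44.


S = -1 + 1/4 - 1/9 + 1/16 - 1/25 + 1/36 - 1/49 + 1/64 ± ...
= -0.8222
(Full series converges to -π²/12 ≈ -0.8225)

S_44 = -0.8222


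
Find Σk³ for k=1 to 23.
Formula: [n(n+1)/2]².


n(n+1)/2 = 23×24/2 = 276
Σk³ = 276² = 76176

Σk³ = 76176


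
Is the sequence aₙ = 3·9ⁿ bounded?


aₙ = 3·9ⁿ → as n→∞, aₙ→∞ (since base 9 > 1)
No finite upper bound exists
The sequence is UNBOUNDED

Unbounded (aₙ → ∞ as n → ∞)


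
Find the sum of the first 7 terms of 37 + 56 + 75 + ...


aₙ = 37 + (7-1)×19 = 151
Sₙ = n(a₁+aₙ)/2 = 7×(37+151)/2
= 7×188/2 = 658

S_7 = 658


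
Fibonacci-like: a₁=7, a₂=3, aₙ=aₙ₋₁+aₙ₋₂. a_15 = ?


Computing iteratively: 7, 3, 10, 13, 23, 36, 59, 95, 154, 249, 403, 652, ...
a_15 = 2762

a_15 = 2762


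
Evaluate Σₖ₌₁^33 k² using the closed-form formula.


n = 33
n(n+1)(2n+1)/6 = 33×34×67/6
= 75174/6 = 12529

Σk² = 12529


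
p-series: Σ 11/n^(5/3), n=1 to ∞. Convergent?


p-series test: Σ c/n^p converges if p > 1, diverges if p ≤ 1 (constant c > 0 doesn't affect convergence).
p = 5/3
5/3 > 1 → CONVERGES

Converges (p = 5/3 > 1)


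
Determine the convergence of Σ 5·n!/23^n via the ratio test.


aₙ = 5·n!/23^n
a_{n+1}/aₙ = (n+1)!/23^(n+1) × 23^n/n!  (constant 5 cancels)
= (n+1)/23
L = lim(n→∞) (n+1)/23 = ∞
L > 1 → series DIVERGES

Diverges (ratio test: L = ∞ > 1)


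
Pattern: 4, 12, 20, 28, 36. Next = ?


Pattern: arithmetic (d=8)
Terms: 4, 12, 20, 28, 36
Next term = 44

Next term = 44


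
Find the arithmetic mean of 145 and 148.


AM = (145 + 148)/2 = 293/2 = 146.5

AM = 146.5


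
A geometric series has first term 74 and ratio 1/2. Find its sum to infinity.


S∞ = a₁/(1-r) = 74/(1 - 1/2)
= 74/(1/2)
= 148

S∞ = 148


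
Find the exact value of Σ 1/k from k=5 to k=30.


Σₖ₌5^30 1/k = 1/5 + 1/6 + 1/7 + ... + 1/30
= 4452412907647/2329089562800
≈ 1.9117

Sum = 4452412907647/2329089562800 ≈ 1.9117


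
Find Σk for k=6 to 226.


Σₖ₌6^226 k = Σₖ₌₁^226 k − Σₖ₌₁^5 k
= 226·227/2 − 5·6/2
= 25651 − 15 = 25636

Σk = 25636


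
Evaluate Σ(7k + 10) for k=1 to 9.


Σ(7k+10) = 7·Σk + 10·n
= 7·45 + 10·9
= 315 + 90 = 405

Σ = 405


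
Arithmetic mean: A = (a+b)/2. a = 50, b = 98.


AM = (50 + 98)/2 = 148/2 = 74

AM = 74


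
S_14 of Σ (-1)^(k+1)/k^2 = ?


S = 1 - 1/4 + 1/9 - 1/16 + 1/25 - 1/36 + 1/49 - 1/64 ± ...
= 0.8201
(Full series converges to +π²/12 ≈ +0.8225)

S_14 = 0.8201


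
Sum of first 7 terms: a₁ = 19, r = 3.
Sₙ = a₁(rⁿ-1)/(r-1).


Sₙ = 19×(3^7 - 1)/(3 - 1)
= 19×(2187 - 1)/2
= 19×2186/2
= 20767

S_7 = 20767


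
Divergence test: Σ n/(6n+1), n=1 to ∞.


lim(n→∞) n/(6n+1) = 1/6 = 1/6  (divide numerator and denominator by n)
lim aₙ = 1/6 ≠ 0 → series DIVERGES

Diverges (lim aₙ = 1/6 ≠ 0)


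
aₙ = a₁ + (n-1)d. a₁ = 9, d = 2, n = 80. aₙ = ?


aₙ = a₁ + (n-1)d
= 9 + (80-1)×2
= 9 + 158
= 167

a_80 = 167


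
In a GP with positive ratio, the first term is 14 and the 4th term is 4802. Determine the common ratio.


r^(n-1) = aₙ/a₁
r^3 = 4802/14 = 343
r = 343^(1/3)
= 7

r = 7


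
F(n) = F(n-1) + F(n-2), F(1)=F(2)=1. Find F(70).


Fibonacci sequence: 1, 1, 2, 3, 5, 8, 13, 21, 34, 55, 89, ...
F(70) = 190392490709135

F(70) = 190392490709135


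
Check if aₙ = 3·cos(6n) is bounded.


For all n, -1 ≤ cos(6n) ≤ 1, so -3 ≤ 3·cos(6n) ≤ 3
Lower bound: -3, Upper bound: 3
The sequence IS bounded

Bounded (-3 ≤ aₙ ≤ 3)


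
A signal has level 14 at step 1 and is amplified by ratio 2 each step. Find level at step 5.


aₙ = a₁·r^(n-1)
= 14×2^4
= 14×16
= 224

a_5 = 224


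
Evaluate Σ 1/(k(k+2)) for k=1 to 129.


1/(k(k+2)) = (1/2)·(1/k - 1/(k+2)) (partial fractions)
Telescoping: Σ = (1/2)·(1 + 1/2 - 1/130 - 1/131) = 6321/8515

Sum = 6321/8515


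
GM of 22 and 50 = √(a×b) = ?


GM = √(22×50) = √1100 = 33.1662

GM = 33.1662


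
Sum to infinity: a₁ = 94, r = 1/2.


S∞ = a₁/(1-r) = 94/(1 - 1/2)
= 94/(1/2)
= 188

S∞ = 188


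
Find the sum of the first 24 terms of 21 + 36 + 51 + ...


aₙ = 21 + (24-1)×15 = 366
Sₙ = n(a₁+aₙ)/2 = 24×(21+366)/2
= 24×387/2 = 4644

S_24 = 4644


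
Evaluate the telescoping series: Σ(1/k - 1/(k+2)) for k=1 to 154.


Telescoping with gap 2: two head and two tail terms survive.
= (1 + 1/2) - (1/155 + 1/156)
= 3/2 - 1/155 - 1/156 = 35959/24180

Sum = 35959/24180


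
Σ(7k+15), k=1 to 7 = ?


Σ(7k+15) = 7·Σk + 15·n
= 7·28 + 15·7
= 196 + 105 = 301

Σ = 301


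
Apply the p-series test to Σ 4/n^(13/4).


p-series test: Σ c/n^p converges if p > 1, diverges if p ≤ 1 (constant c > 0 doesn't affect convergence).
p = 13/4
13/4 > 1 → CONVERGES

Converges (p = 13/4 > 1)


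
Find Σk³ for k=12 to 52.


Σₖ₌12^52 k³ = [52·53/2]² − [11·12/2]²
= 1898884 − 4356 = 1894528

Σk³ = 1894528


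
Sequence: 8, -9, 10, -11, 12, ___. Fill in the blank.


Pattern: alternating sign, magnitude arithmetic (d=1)
Terms: 8, -9, 10, -11, 12
Next term = -13

Next term = -13


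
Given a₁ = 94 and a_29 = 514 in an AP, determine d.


d = (aₙ - a₁)/(n-1)
= (514 - 94)/(29-1)
= 420/28 = 15

d = 15


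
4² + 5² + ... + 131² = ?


Σₖ₌4^131 k² = Σₖ₌₁^131 k² − Σₖ₌₁^3 k²
= 131·132·263/6 − 3·4·7/6
= 757966 − 14 = 757952

Σk² = 757952


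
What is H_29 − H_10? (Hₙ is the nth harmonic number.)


Σₖ₌11^29 1/k = 1/11 + 1/12 + 1/13 + ... + 1/29
= 2405217121297/2329089562800
≈ 1.0327

Sum = 2405217121297/2329089562800 ≈ 1.0327


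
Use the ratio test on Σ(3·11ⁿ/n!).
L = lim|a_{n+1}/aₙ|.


aₙ = 3·11^n/n!
a_{n+1}/aₙ = 11^(n+1)/(n+1)! × n!/11^n  (constant 3 cancels)
= 11/(n+1)
L = lim(n→∞) 11/(n+1) = 0
L < 1 → series CONVERGES

Converges (ratio test: L = 0 < 1)


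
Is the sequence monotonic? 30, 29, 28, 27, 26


Differences: -1, -1, -1, -1
All differences < 0 → strictly DECREASING

Monotonically decreasing


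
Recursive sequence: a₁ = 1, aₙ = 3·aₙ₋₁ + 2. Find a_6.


Computing step by step:
a_1 = 1
a_2 = 5
a_3 = 17
a_4 = 53
a_5 = 161
a_6 = 485


a_6 = 485


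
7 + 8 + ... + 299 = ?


Σₖ₌7^299 k = Σₖ₌₁^299 k − Σₖ₌₁^6 k
= 299·300/2 − 6·7/2
= 44850 − 21 = 44829

Σk = 44829


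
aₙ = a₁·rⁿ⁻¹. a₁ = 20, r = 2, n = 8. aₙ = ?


aₙ = a₁·r^(n-1)
= 20×2^7
= 20×128
= 2560

a_8 = 2560


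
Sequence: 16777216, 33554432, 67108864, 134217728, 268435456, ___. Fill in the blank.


Pattern: powers of 2: 2ⁿ
Terms: 16777216, 33554432, 67108864, 134217728, 268435456
Next term = 536870912

Next term = 536870912


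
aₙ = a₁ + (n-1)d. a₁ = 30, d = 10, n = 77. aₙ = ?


aₙ = a₁ + (n-1)d
= 30 + (77-1)×10
= 30 + 760
= 790

a_77 = 790


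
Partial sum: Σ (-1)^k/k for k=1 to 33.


S = -1 + 1/2 - 1/3 + 1/4 - 1/5 + 1/6 - 1/7 + 1/8 ± ...
= -0.7081
(Full series converges to -ln(2) ≈ -0.6931)

S_33 = -0.7081


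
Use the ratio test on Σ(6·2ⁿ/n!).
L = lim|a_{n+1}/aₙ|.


aₙ = 6·2^n/n!
a_{n+1}/aₙ = 2^(n+1)/(n+1)! × n!/2^n  (constant 6 cancels)
= 2/(n+1)
L = lim(n→∞) 2/(n+1) = 0
L < 1 → series CONVERGES

Converges (ratio test: L = 0 < 1)


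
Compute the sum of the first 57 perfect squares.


n = 57
n(n+1)(2n+1)/6 = 57×58×115/6
= 380190/6 = 63365

Σk² = 63365


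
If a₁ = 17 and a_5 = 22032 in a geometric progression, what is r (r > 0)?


r^(n-1) = aₙ/a₁
r^4 = 22032/17 = 1296
r = 1296^(1/4)
= ±6; taking r > 0 gives r = 6

r = 6


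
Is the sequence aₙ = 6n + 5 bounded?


aₙ = 6n + 5 → as n→∞, aₙ→∞
No finite upper bound exists
The sequence is UNBOUNDED

Unbounded (aₙ → ∞ as n → ∞)


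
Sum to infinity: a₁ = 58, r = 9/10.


S∞ = a₁/(1-r) = 58/(1 - 9/10)
= 58/(1/10)
= 580

S∞ = 580


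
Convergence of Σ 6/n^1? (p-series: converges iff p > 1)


p-series test: Σ c/n^p converges if p > 1, diverges if p ≤ 1 (constant c > 0 doesn't affect convergence).
p = 1
1 ≤ 1 → DIVERGES

Diverges (p = 1 ≤ 1)


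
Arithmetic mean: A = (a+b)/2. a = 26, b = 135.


AM = (26 + 135)/2 = 161/2 = 80.5

AM = 80.5


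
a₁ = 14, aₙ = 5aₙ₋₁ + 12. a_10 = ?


Computing step by step:
a_1 = 14
a_2 = 82
a_3 = 422
a_4 = 2122
a_5 = 10622
a_6 = 53122
a_7 = 265622
a_8 = 1328122
a_9 = 6640622
a_10 = 33203122


a_10 = 33203122


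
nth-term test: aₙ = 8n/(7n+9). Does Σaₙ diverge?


lim(n→∞) 8n/(7n+9) = 8/7 = 8/7  (divide numerator and denominator by n)
lim aₙ = 8/7 ≠ 0 → series DIVERGES

Diverges (lim aₙ = 8/7 ≠ 0)


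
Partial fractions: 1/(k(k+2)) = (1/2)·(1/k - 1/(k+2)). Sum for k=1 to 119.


1/(k(k+2)) = (1/2)·(1/k - 1/(k+2)) (partial fractions)
Telescoping: Σ = (1/2)·(1 + 1/2 - 1/120 - 1/121) = 21539/29040

Sum = 21539/29040


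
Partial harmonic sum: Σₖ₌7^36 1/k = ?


Σₖ₌7^36 1/k = 1/7 + 1/8 + 1/9 + ... + 1/36
= 22639315926589/13127595717600
≈ 1.7246

Sum = 22639315926589/13127595717600 ≈ 1.7246


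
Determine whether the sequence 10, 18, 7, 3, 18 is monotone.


Differences: 8, -11, -4, 15
Difference at position 1 is +8 (> 0) but position 2 is -11 (< 0) — sequence both rises and falls
→ NOT monotonic

Not monotonic


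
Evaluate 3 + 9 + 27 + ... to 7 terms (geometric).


Sₙ = 3×(3^7 - 1)/(3 - 1)
= 3×(2187 - 1)/2
= 3×2186/2
= 3279

S_7 = 3279


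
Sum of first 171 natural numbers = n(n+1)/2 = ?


n(n+1)/2 = 171×172/2 = 29412/2 = 14706

Σk = 14706


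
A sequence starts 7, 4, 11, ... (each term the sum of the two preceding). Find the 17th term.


Computing iteratively: 7, 4, 11, 15, 26, 41, 67, 108, 175, 283, 458, 741, ...
a_17 = 8218

a_17 = 8218


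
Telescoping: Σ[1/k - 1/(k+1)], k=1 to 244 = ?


Telescoping: adjacent terms cancel.
= 1/1 - 1/245
= 1 - 1/245 = 244/245

Sum = 244/245


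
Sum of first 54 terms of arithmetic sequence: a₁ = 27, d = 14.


aₙ = 27 + (54-1)×14 = 769
Sₙ = n(a₁+aₙ)/2 = 54×(27+769)/2
= 54×796/2 = 21492

S_54 = 21492


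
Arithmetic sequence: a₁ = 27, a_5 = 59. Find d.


d = (aₙ - a₁)/(n-1)
= (59 - 27)/(5-1)
= 32/4 = 8

d = 8


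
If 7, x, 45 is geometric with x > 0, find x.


GM = √(7×45) = √315 = 17.7482

GM = 17.7482


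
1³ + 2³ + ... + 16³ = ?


n(n+1)/2 = 16×17/2 = 136
Σk³ = 136² = 18496

Σk³ = 18496


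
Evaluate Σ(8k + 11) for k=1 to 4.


Σ(8k+11) = 8·Σk + 11·n
= 8·10 + 11·4
= 80 + 44 = 124

Σ = 124


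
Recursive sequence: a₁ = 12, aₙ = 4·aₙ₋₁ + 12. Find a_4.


Computing step by step:
a_1 = 12
a_2 = 60
a_3 = 252
a_4 = 1020


a_4 = 1020


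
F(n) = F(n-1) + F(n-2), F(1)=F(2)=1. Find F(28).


Fibonacci sequence: 1, 1, 2, 3, 5, 8, 13, 21, 34, 55, 89, ...
F(28) = 317811

F(28) = 317811


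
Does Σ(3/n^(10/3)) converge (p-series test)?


p-series test: Σ c/n^p converges if p > 1, diverges if p ≤ 1 (constant c > 0 doesn't affect convergence).
p = 10/3
10/3 > 1 → CONVERGES

Converges (p = 10/3 > 1)


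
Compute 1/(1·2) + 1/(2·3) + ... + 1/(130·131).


1/(k(k+1)) = 1/k - 1/(k+1) (partial fractions)
Telescoping: Σ = 1 - 1/131 = 130/131

Sum = 130/131


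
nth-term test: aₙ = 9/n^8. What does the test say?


lim(n→∞) 9/n^8 = 0
lim aₙ = 0 → nth-term test is INCONCLUSIVE
(Need other tests; this is actually a convergent p-series with p=8 > 1)

Inconclusive (lim aₙ = 0; need another test)


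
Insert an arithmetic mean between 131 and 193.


AM = (131 + 193)/2 = 324/2 = 162

AM = 162


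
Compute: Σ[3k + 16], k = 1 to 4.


Σ(3k+16) = 3·Σk + 16·n
= 3·10 + 16·4
= 30 + 64 = 94

Σ = 94


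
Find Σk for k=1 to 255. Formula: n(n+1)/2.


n(n+1)/2 = 255×256/2 = 65280/2 = 32640

Σk = 32640


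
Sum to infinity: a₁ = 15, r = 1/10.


S∞ = a₁/(1-r) = 15/(1 - 1/10)
= 15/(9/10)
= 50/3

S∞ = 50/3


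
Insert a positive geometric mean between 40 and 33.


GM = √(40×33) = √1320 = 36.3318

GM = 36.3318


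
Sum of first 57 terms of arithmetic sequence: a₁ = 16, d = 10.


aₙ = 16 + (57-1)×10 = 576
Sₙ = n(a₁+aₙ)/2 = 57×(16+576)/2
= 57×592/2 = 16872

S_57 = 16872


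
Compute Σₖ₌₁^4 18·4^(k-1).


Sₙ = 18×(4^4 - 1)/(4 - 1)
= 18×(256 - 1)/3
= 18×255/3
= 1530

S_4 = 1530


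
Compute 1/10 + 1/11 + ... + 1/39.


Σₖ₌10^39 1/k = 1/10 + 1/11 + 1/12 + ... + 1/39
= 98849421188899/69388720221600
≈ 1.4246

Sum = 98849421188899/69388720221600 ≈ 1.4246


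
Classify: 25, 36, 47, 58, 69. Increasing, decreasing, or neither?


Differences: 11, 11, 11, 11
All differences > 0 → strictly INCREASING

Monotonically increasing


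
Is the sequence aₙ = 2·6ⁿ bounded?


aₙ = 2·6ⁿ → as n→∞, aₙ→∞ (since base 6 > 1)
No finite upper bound exists
The sequence is UNBOUNDED

Unbounded (aₙ → ∞ as n → ∞)


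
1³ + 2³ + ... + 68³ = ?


n(n+1)/2 = 68×69/2 = 2346
Σk³ = 2346² = 5503716

Σk³ = 5503716


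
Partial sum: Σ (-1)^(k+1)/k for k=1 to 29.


S = 1 - 1/2 + 1/3 - 1/4 + 1/5 - 1/6 + 1/7 - 1/8 ± ...
= 0.7101
(Full series converges to +ln(2) ≈ +0.6931)

S_29 = 0.7101


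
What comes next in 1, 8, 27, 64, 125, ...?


Pattern: perfect cubes: n³
Terms: 1, 8, 27, 64, 125
Next term = 216

Next term = 216


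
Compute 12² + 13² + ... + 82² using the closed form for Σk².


Σₖ₌12^82 k² = Σₖ₌₁^82 k² − Σₖ₌₁^11 k²
= 82·83·165/6 − 11·12·23/6
= 187165 − 506 = 186659

Σk² = 186659


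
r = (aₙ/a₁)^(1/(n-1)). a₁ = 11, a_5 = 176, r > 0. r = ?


r^(n-1) = aₙ/a₁
r^4 = 176/11 = 16
r = 16^(1/4)
= ±2; taking r > 0 gives r = 2

r = 2


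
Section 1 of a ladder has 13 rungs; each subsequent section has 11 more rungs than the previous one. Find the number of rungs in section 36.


aₙ = a₁ + (n-1)d
= 13 + (36-1)×11
= 13 + 385
= 398

a_36 = 398


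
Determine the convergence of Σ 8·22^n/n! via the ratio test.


aₙ = 8·22^n/n!
a_{n+1}/aₙ = 22^(n+1)/(n+1)! × n!/22^n  (constant 8 cancels)
= 22/(n+1)
L = lim(n→∞) 22/(n+1) = 0
L < 1 → series CONVERGES

Converges (ratio test: L = 0 < 1)


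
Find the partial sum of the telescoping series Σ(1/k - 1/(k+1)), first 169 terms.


Telescoping: adjacent terms cancel.
= 1/1 - 1/170
= 1 - 1/170 = 169/170

Sum = 169/170


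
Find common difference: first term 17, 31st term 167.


d = (aₙ - a₁)/(n-1)
= (167 - 17)/(31-1)
= 150/30 = 5

d = 5


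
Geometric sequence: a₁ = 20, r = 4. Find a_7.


aₙ = a₁·r^(n-1)
= 20×4^6
= 20×4096
= 81920

a_7 = 81920


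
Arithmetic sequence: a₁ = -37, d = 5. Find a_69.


aₙ = a₁ + (n-1)d
= -37 + (69-1)×5
= -37 + 340
= 303

a_69 = 303


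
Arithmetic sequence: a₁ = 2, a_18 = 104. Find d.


d = (aₙ - a₁)/(n-1)
= (104 - 2)/(18-1)
= 102/17 = 6

d = 6


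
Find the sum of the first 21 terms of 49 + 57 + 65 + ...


aₙ = 49 + (21-1)×8 = 209
Sₙ = n(a₁+aₙ)/2 = 21×(49+209)/2
= 21×258/2 = 2709

S_21 = 2709


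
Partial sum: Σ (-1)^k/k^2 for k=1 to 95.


S = -1 + 1/4 - 1/9 + 1/16 - 1/25 + 1/36 - 1/49 + 1/64 ± ...
= -0.8225
(Full series converges to -π²/12 ≈ -0.8225)

S_95 = -0.8225


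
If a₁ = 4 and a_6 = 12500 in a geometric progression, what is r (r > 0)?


r^(n-1) = aₙ/a₁
r^5 = 12500/4 = 3125
r = 3125^(1/5)
= 5

r = 5


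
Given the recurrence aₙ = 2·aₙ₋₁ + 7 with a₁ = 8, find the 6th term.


Computing step by step:
a_1 = 8
a_2 = 23
a_3 = 53
a_4 = 113
a_5 = 233
a_6 = 473


a_6 = 473


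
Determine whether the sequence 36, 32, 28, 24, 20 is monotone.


Differences: -4, -4, -4, -4
All differences < 0 → strictly DECREASING

Monotonically decreasing


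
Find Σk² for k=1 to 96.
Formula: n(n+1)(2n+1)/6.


n = 96
n(n+1)(2n+1)/6 = 96×97×193/6
= 1797216/6 = 299536

Σk² = 299536


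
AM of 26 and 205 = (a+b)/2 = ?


AM = (26 + 205)/2 = 231/2 = 115.5

AM = 115.5


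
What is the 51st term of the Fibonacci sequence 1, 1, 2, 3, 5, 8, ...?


Fibonacci sequence: 1, 1, 2, 3, 5, 8, 13, 21, 34, 55, 89, ...
F(51) = 20365011074

F(51) = 20365011074


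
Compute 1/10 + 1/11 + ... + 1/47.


Σₖ₌10^47 1/k = 1/10 + 1/11 + 1/12 + ... + 1/47
= 712335561944504418743/442720643463713815200
≈ 1.609

Sum = 712335561944504418743/442720643463713815200 ≈ 1.609


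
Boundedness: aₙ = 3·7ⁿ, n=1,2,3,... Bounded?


aₙ = 3·7ⁿ → as n→∞, aₙ→∞ (since base 7 > 1)
No finite upper bound exists
The sequence is UNBOUNDED

Unbounded (aₙ → ∞ as n → ∞)


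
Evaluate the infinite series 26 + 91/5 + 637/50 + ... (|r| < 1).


S∞ = a₁/(1-r) = 26/(1 - 7/10)
= 26/(3/10)
= 260/3

S∞ = 260/3
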